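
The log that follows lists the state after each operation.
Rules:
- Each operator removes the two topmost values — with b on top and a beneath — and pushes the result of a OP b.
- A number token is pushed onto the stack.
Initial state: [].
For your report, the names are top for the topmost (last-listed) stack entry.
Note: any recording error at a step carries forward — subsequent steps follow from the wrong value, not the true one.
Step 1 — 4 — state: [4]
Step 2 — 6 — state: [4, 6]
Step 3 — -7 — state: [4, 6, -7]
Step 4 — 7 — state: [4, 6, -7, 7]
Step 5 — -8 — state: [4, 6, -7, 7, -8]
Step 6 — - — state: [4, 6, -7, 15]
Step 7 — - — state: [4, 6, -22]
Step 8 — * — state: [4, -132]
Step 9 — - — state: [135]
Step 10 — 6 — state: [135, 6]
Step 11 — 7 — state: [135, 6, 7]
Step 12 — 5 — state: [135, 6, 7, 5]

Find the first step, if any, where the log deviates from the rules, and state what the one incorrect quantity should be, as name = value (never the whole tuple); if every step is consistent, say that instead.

step 9, top = 136

step 1: push 4: top = 4 -> matches
step 2: push 6: top = 6 -> same as recorded
step 3: push -7: top = -7 -> checks out
step 4: push 7: top = 7 -> verified
step 5: push -8: top = -8 -> consistent with the log
step 6: 7 - -8 = 15 -> matches
step 7: -7 - 15 = -22 -> consistent with the log
step 8: 6 * -22 = -132 -> no discrepancy
step 9: 4 - -132 = 136 -> the entry is off here
That makes step 9 the first incorrect line — top = 136 is what it should show.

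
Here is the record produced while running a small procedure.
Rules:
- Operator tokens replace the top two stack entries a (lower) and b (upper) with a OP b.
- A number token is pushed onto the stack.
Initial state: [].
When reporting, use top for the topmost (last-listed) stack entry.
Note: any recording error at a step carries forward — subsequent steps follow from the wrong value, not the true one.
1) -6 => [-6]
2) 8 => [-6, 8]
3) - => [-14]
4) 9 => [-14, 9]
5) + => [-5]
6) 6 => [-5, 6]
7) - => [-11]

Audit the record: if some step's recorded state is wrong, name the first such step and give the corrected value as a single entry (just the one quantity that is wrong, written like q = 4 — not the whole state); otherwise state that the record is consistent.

Step 1: push -6: top = -6 — confirmed correct.
Step 2: push 8: top = 8 — no discrepancy.
Step 3: -6 - 8 = -14 — verified.
Step 4: push 9: top = 9 — matches.
Step 5: -14 + 9 = -5 — matches.
Step 6: push 6: top = 6 — exactly as logged.
Step 7: -5 - 6 = -11 — exactly as logged.
Every step is consistent.

no error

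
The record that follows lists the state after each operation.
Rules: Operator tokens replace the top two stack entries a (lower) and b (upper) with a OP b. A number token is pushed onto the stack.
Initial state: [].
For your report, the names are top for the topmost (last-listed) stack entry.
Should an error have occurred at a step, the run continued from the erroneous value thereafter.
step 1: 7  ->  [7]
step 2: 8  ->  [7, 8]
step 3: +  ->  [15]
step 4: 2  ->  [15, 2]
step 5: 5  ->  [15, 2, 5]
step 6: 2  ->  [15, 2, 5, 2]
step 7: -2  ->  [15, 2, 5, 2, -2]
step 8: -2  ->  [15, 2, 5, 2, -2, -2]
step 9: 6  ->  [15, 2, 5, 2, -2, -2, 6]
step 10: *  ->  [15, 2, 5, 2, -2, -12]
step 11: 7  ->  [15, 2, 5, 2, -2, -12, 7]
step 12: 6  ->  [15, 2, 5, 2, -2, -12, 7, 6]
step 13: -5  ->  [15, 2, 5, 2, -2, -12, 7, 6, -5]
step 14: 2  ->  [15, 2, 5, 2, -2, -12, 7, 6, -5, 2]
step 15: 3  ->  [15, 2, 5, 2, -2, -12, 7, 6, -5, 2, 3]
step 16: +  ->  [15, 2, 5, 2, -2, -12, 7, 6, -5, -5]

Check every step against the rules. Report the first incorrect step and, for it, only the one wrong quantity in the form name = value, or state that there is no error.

Recomputing the run from the initial state:
step 1: [7]
step 2: [7, 8]
step 3: [15]
step 4: [15, 2]
step 5: [15, 2, 5]
step 6: [15, 2, 5, 2]
step 7: [15, 2, 5, 2, -2]
step 8: [15, 2, 5, 2, -2, -2]
step 9: [15, 2, 5, 2, -2, -2, 6]
step 10: [15, 2, 5, 2, -2, -12]
step 11: [15, 2, 5, 2, -2, -12, 7]
step 12: [15, 2, 5, 2, -2, -12, 7, 6]
step 13: [15, 2, 5, 2, -2, -12, 7, 6, -5]
step 14: [15, 2, 5, 2, -2, -12, 7, 6, -5, 2]
step 15: [15, 2, 5, 2, -2, -12, 7, 6, -5, 2, 3]
step 16: [15, 2, 5, 2, -2, -12, 7, 6, -5, 5]
The first disagreement with the record is at step 16, where the value should be top = 5.

step 16, top = 5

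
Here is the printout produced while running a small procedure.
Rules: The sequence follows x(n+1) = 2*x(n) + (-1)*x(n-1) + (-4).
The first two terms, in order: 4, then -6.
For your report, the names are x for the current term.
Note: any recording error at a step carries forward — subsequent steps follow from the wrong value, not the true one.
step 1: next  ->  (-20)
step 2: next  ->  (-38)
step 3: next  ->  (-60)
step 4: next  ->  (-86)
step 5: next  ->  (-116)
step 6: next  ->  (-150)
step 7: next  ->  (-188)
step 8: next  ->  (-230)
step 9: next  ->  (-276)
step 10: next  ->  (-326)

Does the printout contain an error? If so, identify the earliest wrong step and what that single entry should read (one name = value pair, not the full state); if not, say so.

no error

1. x = 2*(-6) + (-1)*(4) + (-4) = -20 (agrees with the printout)
2. x = 2*(-20) + (-1)*(-6) + (-4) = -38 (consistent with the printout)
3. x = 2*(-38) + (-1)*(-20) + (-4) = -60 (exactly as logged)
4. x = 2*(-60) + (-1)*(-38) + (-4) = -86 (no discrepancy)
5. x = 2*(-86) + (-1)*(-60) + (-4) = -116 (checks out)
6. x = 2*(-116) + (-1)*(-86) + (-4) = -150 (no discrepancy)
7. x = 2*(-150) + (-1)*(-116) + (-4) = -188 (same as recorded)
8. x = 2*(-188) + (-1)*(-150) + (-4) = -230 (exactly as logged)
9. x = 2*(-230) + (-1)*(-188) + (-4) = -276 (verified)
10. x = 2*(-276) + (-1)*(-230) + (-4) = -326 (matches)
All steps check out; nothing to correct.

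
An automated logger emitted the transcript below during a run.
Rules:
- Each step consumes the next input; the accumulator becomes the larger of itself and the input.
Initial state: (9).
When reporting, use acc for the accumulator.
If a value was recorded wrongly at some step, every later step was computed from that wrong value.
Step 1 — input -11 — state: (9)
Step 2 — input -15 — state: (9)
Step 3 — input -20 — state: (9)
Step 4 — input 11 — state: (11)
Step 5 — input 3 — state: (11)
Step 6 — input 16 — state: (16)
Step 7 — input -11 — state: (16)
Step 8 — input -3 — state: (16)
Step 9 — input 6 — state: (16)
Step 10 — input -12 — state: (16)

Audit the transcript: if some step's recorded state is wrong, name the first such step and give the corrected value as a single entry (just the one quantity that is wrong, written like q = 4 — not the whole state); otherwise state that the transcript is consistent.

Recomputing the run from the initial state:
step 1: acc = 9
step 2: acc = 9
step 3: acc = 9
step 4: acc = 11
step 5: acc = 11
step 6: acc = 16
step 7: acc = 16
step 8: acc = 16
step 9: acc = 16
step 10: acc = 16
This matches the transcript at every step.

no error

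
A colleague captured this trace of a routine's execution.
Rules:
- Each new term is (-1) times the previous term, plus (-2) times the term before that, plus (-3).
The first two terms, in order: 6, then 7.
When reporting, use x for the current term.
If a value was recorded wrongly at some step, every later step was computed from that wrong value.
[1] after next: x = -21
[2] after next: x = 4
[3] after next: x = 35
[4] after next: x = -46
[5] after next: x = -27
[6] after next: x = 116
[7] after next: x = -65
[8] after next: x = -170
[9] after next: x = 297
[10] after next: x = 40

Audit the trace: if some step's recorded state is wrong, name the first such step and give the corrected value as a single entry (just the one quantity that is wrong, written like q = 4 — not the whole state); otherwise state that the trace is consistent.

step 1: x = -1*(7) + (-2)*(6) + (-3) = -22 -> the trace disagrees here
First incorrect step: 1; the correct value is x = -22.

step 1, x = -22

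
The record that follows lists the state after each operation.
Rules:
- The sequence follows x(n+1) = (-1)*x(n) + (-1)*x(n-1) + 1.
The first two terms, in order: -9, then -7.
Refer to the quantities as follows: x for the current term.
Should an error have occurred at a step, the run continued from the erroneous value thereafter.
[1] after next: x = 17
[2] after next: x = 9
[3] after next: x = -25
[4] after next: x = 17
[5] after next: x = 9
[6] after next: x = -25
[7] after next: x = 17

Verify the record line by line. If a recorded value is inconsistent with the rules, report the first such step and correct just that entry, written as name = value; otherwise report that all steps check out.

step 2, x = -9

Step 1: x = -1*(-7) + (-1)*(-9) + (1) = 17 — confirmed correct.
Step 2: x = -1*(17) + (-1)*(-7) + (1) = -9 — the recorded entry deviates here.
First deviation found at step 2; the corrected entry is x = -9.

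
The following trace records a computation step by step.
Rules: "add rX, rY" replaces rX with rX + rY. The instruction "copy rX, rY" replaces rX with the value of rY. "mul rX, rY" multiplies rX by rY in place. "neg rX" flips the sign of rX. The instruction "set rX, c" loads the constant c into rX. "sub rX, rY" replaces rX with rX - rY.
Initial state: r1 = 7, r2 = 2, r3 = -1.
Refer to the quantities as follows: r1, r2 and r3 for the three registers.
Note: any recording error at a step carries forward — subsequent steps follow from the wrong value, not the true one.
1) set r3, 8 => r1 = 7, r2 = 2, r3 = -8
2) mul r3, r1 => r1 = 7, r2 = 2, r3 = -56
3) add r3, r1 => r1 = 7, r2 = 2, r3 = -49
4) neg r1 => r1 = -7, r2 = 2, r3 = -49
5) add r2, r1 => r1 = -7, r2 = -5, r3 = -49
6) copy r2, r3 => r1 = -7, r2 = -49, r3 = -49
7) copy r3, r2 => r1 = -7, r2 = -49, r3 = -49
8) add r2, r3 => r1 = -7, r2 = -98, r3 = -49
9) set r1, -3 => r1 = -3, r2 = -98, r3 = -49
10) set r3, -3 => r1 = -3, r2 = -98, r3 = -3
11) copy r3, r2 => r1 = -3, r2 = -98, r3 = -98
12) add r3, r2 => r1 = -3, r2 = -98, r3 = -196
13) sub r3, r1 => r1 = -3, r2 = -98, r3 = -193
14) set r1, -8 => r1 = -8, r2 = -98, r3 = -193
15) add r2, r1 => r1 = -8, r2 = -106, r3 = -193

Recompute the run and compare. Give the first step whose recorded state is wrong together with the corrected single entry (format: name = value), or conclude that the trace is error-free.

step 1: r3 = 8 -> this is not what the trace shows
First incorrect step: 1; the correct value is r3 = 8.

step 1, r3 = 8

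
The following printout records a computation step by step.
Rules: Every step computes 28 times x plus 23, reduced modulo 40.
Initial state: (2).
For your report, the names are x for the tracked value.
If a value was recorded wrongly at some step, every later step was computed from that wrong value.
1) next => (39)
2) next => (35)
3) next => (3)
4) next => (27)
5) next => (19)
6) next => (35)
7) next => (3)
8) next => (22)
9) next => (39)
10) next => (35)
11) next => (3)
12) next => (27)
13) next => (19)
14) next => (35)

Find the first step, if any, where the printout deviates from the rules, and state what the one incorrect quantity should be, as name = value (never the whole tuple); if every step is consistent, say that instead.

step 8, x = 27

Recomputing the run from the initial state:
step 1: x = 39
step 2: x = 35
step 3: x = 3
step 4: x = 27
step 5: x = 19
step 6: x = 35
step 7: x = 3
step 8: x = 27
step 9: x = 19
step 10: x = 35
step 11: x = 3
step 12: x = 27
step 13: x = 19
step 14: x = 35
The first disagreement with the printout is at step 8, where the value should be x = 27.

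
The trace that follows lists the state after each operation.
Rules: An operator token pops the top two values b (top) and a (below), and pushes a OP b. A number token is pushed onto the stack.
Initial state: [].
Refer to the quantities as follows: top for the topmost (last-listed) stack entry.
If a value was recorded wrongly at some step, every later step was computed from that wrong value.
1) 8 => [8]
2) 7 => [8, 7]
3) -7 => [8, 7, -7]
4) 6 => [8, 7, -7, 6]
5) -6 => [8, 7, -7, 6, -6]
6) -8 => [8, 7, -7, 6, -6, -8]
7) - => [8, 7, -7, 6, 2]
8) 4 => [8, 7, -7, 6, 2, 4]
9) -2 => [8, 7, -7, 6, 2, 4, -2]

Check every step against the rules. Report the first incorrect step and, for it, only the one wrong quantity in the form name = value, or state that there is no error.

Step 1: push 8: top = 8 — matches.
Step 2: push 7: top = 7 — no discrepancy.
Step 3: push -7: top = -7 — verified.
Step 4: push 6: top = 6 — no discrepancy.
Step 5: push -6: top = -6 — no discrepancy.
Step 6: push -8: top = -8 — checks out.
Step 7: -6 - -8 = 2 — in agreement.
Step 8: push 4: top = 4 — exactly as logged.
Step 9: push -2: top = -2 — matches.
No step deviates from the rules.

no error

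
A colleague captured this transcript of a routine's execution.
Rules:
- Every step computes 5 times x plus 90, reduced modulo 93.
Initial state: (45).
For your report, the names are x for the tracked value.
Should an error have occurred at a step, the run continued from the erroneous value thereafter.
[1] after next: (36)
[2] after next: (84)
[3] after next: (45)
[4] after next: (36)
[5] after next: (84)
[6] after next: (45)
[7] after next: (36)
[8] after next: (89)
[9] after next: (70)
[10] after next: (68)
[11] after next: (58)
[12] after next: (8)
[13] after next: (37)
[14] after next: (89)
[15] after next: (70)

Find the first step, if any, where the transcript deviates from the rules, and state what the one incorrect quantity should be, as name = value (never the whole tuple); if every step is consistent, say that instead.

step 8, x = 84

Recomputing the run from the initial state:
step 1: x = 36
step 2: x = 84
step 3: x = 45
step 4: x = 36
step 5: x = 84
step 6: x = 45
step 7: x = 36
step 8: x = 84
step 9: x = 45
step 10: x = 36
step 11: x = 84
step 12: x = 45
step 13: x = 36
step 14: x = 84
step 15: x = 45
The first disagreement with the transcript is at step 8, where the value should be x = 84.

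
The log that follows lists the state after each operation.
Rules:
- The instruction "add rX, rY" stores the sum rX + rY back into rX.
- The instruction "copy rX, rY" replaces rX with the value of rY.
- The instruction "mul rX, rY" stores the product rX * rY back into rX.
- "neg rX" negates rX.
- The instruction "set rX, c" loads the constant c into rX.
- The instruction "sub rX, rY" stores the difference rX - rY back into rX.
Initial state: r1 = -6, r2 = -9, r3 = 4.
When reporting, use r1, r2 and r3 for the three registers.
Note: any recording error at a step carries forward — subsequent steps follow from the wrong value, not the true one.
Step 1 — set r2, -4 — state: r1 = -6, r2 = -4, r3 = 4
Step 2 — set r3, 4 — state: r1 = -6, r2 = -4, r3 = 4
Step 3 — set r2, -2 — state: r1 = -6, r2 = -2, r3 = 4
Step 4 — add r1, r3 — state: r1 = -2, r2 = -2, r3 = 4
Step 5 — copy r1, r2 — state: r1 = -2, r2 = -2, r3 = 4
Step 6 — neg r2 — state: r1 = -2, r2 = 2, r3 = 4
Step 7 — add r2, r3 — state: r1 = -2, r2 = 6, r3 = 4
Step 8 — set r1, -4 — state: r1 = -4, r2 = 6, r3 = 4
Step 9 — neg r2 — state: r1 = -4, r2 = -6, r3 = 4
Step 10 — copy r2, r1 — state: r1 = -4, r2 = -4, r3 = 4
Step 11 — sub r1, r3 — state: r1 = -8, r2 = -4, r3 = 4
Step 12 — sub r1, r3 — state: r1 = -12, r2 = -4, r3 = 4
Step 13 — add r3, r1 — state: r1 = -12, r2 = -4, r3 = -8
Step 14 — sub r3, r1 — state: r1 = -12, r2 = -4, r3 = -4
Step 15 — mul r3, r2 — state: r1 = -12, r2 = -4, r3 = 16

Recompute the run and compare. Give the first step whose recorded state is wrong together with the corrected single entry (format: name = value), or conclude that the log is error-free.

step 1: r2 = -4 -> same as recorded
step 2: r3 = 4 -> confirmed correct
step 3: r2 = -2 -> checks out
step 4: r1 = -6 + 4 = -2 -> confirmed correct
step 5: r1 = -2 -> in agreement
step 6: r2 = -(-2) = 2 -> verified
step 7: r2 = 2 + 4 = 6 -> agrees with the log
step 8: r1 = -4 -> exactly as logged
step 9: r2 = -(6) = -6 -> agrees with the log
step 10: r2 = -4 -> consistent with the log
step 11: r1 = -4 - 4 = -8 -> confirmed correct
step 12: r1 = -8 - 4 = -12 -> exactly as logged
step 13: r3 = 4 + -12 = -8 -> confirmed correct
step 14: r3 = -8 - -12 = 4 -> a discrepancy with the log
That makes step 14 the first incorrect line — r3 = 4 is what it should show.

step 14, r3 = 4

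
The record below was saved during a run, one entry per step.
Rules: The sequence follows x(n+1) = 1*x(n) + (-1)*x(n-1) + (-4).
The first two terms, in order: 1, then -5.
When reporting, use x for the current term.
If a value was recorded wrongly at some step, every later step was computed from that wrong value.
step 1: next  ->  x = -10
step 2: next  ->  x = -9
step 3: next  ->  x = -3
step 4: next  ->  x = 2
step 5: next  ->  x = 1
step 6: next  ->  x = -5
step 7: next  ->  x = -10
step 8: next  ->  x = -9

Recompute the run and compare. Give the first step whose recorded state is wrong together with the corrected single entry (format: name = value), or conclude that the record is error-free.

no error

Recomputing the run from the initial state:
step 1: x = -10
step 2: x = -9
step 3: x = -3
step 4: x = 2
step 5: x = 1
step 6: x = -5
step 7: x = -10
step 8: x = -9
This matches the record at every step.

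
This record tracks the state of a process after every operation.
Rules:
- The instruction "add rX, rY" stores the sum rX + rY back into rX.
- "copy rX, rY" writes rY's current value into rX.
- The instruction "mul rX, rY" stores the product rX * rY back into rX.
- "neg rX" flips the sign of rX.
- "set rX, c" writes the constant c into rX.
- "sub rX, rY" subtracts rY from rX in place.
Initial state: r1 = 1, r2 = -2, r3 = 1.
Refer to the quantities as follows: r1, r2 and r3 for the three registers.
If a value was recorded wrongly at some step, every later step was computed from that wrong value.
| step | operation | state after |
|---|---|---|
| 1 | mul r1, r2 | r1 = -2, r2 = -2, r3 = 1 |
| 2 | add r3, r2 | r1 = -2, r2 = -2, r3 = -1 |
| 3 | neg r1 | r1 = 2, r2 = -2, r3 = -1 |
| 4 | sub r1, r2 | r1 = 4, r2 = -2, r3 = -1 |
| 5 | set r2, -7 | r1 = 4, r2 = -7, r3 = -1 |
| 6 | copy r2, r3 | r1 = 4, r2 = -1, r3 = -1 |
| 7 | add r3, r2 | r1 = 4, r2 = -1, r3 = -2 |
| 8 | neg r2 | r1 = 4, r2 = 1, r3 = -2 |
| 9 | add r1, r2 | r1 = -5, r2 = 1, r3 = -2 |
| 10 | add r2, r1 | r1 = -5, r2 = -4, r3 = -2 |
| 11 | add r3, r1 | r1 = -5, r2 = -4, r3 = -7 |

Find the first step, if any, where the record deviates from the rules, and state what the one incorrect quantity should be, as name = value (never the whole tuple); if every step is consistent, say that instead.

Recomputing the run from the initial state:
step 1: r1 = -2, r2 = -2, r3 = 1
step 2: r1 = -2, r2 = -2, r3 = -1
step 3: r1 = 2, r2 = -2, r3 = -1
step 4: r1 = 4, r2 = -2, r3 = -1
step 5: r1 = 4, r2 = -7, r3 = -1
step 6: r1 = 4, r2 = -1, r3 = -1
step 7: r1 = 4, r2 = -1, r3 = -2
step 8: r1 = 4, r2 = 1, r3 = -2
step 9: r1 = 5, r2 = 1, r3 = -2
step 10: r1 = 5, r2 = 6, r3 = -2
step 11: r1 = 5, r2 = 6, r3 = 3
The first disagreement with the record is at step 9, where the value should be r1 = 5.

step 9, r1 = 5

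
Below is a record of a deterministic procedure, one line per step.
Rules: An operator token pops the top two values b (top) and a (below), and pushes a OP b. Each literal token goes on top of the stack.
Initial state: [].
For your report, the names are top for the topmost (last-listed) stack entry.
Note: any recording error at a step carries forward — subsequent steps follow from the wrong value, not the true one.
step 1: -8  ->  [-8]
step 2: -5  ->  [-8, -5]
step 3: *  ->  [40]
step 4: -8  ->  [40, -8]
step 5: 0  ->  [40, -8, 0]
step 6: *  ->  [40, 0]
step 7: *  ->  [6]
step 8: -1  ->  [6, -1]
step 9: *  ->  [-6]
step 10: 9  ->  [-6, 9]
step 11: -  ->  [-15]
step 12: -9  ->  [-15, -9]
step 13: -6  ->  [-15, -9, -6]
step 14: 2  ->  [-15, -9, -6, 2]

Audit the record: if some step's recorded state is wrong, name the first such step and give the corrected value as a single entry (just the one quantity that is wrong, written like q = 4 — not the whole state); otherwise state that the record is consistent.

step 7, top = 0

step 1: push -8: top = -8 -> verified
step 2: push -5: top = -5 -> exactly as logged
step 3: -8 * -5 = 40 -> consistent with the record
step 4: push -8: top = -8 -> in agreement
step 5: push 0: top = 0 -> verified
step 6: -8 * 0 = 0 -> agrees with the record
step 7: 40 * 0 = 0 -> the entry is off here
First deviation found at step 7; the corrected entry is top = 0.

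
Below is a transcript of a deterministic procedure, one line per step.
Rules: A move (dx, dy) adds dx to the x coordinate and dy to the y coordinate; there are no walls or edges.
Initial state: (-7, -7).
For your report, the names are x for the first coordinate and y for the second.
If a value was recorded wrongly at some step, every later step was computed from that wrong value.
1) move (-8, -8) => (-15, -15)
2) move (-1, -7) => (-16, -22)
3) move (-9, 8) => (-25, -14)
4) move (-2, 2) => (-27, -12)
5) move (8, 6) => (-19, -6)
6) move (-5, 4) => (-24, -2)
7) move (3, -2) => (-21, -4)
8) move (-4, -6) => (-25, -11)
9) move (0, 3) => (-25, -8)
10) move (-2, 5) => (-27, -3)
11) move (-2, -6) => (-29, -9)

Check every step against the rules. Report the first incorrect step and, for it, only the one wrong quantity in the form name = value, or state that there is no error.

step 8, y = -10

Step 1: x = -7 + (-8) = -15, y = -7 + (-8) = -15 — same as recorded.
Step 2: x = -15 + (-1) = -16, y = -15 + (-7) = -22 — agrees with the transcript.
Step 3: x = -16 + (-9) = -25, y = -22 + (8) = -14 — exactly as logged.
Step 4: x = -25 + (-2) = -27, y = -14 + (2) = -12 — checks out.
Step 5: x = -27 + (8) = -19, y = -12 + (6) = -6 — confirmed correct.
Step 6: x = -19 + (-5) = -24, y = -6 + (4) = -2 — in agreement.
Step 7: x = -24 + (3) = -21, y = -2 + (-2) = -4 — exactly as logged.
Step 8: x = -21 + (-4) = -25, y = -4 + (-6) = -10 — the transcript disagrees here.
So the first discrepancy is step 8, where the right value is y = -10.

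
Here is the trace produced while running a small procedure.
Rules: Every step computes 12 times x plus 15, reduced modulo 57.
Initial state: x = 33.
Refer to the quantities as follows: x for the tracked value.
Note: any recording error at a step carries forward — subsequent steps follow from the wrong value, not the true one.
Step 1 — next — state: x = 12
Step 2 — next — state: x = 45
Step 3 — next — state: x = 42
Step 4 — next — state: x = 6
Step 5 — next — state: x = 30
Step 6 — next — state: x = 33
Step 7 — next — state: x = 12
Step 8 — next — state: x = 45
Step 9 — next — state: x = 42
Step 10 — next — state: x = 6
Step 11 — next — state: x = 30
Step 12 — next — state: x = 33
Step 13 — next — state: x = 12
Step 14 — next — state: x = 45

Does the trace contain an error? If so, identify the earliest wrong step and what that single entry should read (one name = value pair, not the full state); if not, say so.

no error

Recomputing the run from the initial state:
step 1: x = 12
step 2: x = 45
step 3: x = 42
step 4: x = 6
step 5: x = 30
step 6: x = 33
step 7: x = 12
step 8: x = 45
step 9: x = 42
step 10: x = 6
step 11: x = 30
step 12: x = 33
step 13: x = 12
step 14: x = 45
This matches the trace at every step.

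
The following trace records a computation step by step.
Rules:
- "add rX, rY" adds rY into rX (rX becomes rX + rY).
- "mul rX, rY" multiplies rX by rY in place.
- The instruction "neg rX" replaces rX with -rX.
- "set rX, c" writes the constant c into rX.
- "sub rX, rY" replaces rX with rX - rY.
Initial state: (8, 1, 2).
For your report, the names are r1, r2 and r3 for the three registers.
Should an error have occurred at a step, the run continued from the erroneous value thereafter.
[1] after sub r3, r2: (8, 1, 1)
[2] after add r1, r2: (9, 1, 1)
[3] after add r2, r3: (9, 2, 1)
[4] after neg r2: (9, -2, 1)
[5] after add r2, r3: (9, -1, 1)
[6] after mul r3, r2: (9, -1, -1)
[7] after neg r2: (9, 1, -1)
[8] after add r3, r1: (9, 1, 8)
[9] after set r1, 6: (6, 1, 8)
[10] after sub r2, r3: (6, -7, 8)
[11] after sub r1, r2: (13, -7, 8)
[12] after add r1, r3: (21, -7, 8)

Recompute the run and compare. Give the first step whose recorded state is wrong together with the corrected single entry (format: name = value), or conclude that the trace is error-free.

no error

Recomputing the run from the initial state:
step 1: r1 = 8, r2 = 1, r3 = 1
step 2: r1 = 9, r2 = 1, r3 = 1
step 3: r1 = 9, r2 = 2, r3 = 1
step 4: r1 = 9, r2 = -2, r3 = 1
step 5: r1 = 9, r2 = -1, r3 = 1
step 6: r1 = 9, r2 = -1, r3 = -1
step 7: r1 = 9, r2 = 1, r3 = -1
step 8: r1 = 9, r2 = 1, r3 = 8
step 9: r1 = 6, r2 = 1, r3 = 8
step 10: r1 = 6, r2 = -7, r3 = 8
step 11: r1 = 13, r2 = -7, r3 = 8
step 12: r1 = 21, r2 = -7, r3 = 8
This matches the trace at every step.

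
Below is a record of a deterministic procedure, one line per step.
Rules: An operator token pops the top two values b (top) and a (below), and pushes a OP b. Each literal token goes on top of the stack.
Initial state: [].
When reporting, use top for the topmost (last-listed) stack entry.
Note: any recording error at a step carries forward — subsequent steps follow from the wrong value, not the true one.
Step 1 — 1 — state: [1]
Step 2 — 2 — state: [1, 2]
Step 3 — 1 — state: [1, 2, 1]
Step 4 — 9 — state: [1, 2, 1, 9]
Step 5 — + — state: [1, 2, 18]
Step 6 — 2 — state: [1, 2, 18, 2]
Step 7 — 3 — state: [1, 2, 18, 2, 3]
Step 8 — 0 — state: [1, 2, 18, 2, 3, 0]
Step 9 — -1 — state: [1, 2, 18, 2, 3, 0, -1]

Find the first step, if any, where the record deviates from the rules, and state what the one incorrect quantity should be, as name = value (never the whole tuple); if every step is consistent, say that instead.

step 5, top = 10

1. push 1: top = 1 (exactly as logged)
2. push 2: top = 2 (checks out)
3. push 1: top = 1 (checks out)
4. push 9: top = 9 (consistent with the record)
5. 1 + 9 = 10 (a discrepancy with the record)
Conclusion: step 5 carries the first error; the entry should be top = 10.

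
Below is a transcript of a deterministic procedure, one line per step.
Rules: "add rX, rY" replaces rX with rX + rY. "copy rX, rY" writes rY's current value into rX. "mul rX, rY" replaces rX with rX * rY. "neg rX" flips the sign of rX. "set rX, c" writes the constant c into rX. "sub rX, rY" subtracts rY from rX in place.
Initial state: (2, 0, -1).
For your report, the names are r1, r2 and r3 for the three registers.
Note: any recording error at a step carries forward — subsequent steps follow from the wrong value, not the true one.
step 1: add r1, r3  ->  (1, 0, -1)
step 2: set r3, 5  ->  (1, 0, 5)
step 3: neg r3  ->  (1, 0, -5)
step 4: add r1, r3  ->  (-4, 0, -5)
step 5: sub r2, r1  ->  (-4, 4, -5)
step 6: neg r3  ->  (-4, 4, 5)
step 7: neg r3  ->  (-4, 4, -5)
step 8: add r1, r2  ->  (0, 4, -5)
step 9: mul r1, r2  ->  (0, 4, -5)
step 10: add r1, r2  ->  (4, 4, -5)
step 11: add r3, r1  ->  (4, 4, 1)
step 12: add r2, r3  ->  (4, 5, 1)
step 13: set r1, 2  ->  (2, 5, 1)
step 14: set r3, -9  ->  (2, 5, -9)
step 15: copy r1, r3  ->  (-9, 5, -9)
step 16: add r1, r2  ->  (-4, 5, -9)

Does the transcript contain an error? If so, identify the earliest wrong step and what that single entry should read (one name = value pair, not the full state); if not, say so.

step 11, r3 = -1

Recomputing the run from the initial state:
step 1: r1 = 1, r2 = 0, r3 = -1
step 2: r1 = 1, r2 = 0, r3 = 5
step 3: r1 = 1, r2 = 0, r3 = -5
step 4: r1 = -4, r2 = 0, r3 = -5
step 5: r1 = -4, r2 = 4, r3 = -5
step 6: r1 = -4, r2 = 4, r3 = 5
step 7: r1 = -4, r2 = 4, r3 = -5
step 8: r1 = 0, r2 = 4, r3 = -5
step 9: r1 = 0, r2 = 4, r3 = -5
step 10: r1 = 4, r2 = 4, r3 = -5
step 11: r1 = 4, r2 = 4, r3 = -1
step 12: r1 = 4, r2 = 3, r3 = -1
step 13: r1 = 2, r2 = 3, r3 = -1
step 14: r1 = 2, r2 = 3, r3 = -9
step 15: r1 = -9, r2 = 3, r3 = -9
step 16: r1 = -6, r2 = 3, r3 = -9
The first disagreement with the transcript is at step 11, where the value should be r3 = -1.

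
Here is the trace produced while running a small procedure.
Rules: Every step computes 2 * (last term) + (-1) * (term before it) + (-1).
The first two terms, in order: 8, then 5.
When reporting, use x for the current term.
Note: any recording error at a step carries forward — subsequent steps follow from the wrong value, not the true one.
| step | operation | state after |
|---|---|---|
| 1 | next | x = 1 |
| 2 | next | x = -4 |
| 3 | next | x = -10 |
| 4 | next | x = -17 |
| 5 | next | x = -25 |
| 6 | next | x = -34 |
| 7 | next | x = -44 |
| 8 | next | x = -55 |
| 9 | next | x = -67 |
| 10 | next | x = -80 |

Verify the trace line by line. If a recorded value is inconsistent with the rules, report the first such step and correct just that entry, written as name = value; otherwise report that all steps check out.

no error

Recomputing the run from the initial state:
step 1: x = 1
step 2: x = -4
step 3: x = -10
step 4: x = -17
step 5: x = -25
step 6: x = -34
step 7: x = -44
step 8: x = -55
step 9: x = -67
step 10: x = -80
This matches the trace at every step.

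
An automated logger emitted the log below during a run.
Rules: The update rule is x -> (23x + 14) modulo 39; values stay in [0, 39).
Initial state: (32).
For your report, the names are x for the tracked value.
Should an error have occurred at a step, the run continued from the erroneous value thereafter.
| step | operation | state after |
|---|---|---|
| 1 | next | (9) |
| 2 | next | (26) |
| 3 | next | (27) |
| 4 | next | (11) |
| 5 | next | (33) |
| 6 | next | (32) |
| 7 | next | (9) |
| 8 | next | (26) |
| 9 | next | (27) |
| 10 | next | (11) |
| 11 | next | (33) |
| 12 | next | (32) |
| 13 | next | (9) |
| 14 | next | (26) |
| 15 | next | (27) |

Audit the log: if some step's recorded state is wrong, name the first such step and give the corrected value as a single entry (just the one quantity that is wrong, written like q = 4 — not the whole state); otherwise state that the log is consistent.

step 1: x = (23*32 + 14) mod 39 = 9 -> confirmed correct
step 2: x = (23*9 + 14) mod 39 = 26 -> confirmed correct
step 3: x = (23*26 + 14) mod 39 = 27 -> checks out
step 4: x = (23*27 + 14) mod 39 = 11 -> exactly as logged
step 5: x = (23*11 + 14) mod 39 = 33 -> same as recorded
step 6: x = (23*33 + 14) mod 39 = 32 -> exactly as logged
step 7: x = (23*32 + 14) mod 39 = 9 -> in agreement
step 8: x = (23*9 + 14) mod 39 = 26 -> agrees with the log
step 9: x = (23*26 + 14) mod 39 = 27 -> same as recorded
step 10: x = (23*27 + 14) mod 39 = 11 -> checks out
step 11: x = (23*11 + 14) mod 39 = 33 -> matches
step 12: x = (23*33 + 14) mod 39 = 32 -> no discrepancy
step 13: x = (23*32 + 14) mod 39 = 9 -> exactly as logged
step 14: x = (23*9 + 14) mod 39 = 26 -> verified
step 15: x = (23*26 + 14) mod 39 = 27 -> confirmed correct
The recomputation confirms every line.

no error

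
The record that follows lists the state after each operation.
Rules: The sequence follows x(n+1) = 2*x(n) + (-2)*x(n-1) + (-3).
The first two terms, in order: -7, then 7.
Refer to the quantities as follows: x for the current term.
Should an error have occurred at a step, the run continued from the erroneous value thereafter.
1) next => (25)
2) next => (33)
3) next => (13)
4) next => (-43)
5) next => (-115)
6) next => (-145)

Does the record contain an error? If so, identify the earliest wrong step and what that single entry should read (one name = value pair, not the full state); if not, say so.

step 6, x = -147

1. x = 2*(7) + (-2)*(-7) + (-3) = 25 (matches)
2. x = 2*(25) + (-2)*(7) + (-3) = 33 (matches)
3. x = 2*(33) + (-2)*(25) + (-3) = 13 (no discrepancy)
4. x = 2*(13) + (-2)*(33) + (-3) = -43 (confirmed correct)
5. x = 2*(-43) + (-2)*(13) + (-3) = -115 (in agreement)
6. x = 2*(-115) + (-2)*(-43) + (-3) = -147 (this is not what the record shows)
First incorrect step: 6; the correct value is x = -147.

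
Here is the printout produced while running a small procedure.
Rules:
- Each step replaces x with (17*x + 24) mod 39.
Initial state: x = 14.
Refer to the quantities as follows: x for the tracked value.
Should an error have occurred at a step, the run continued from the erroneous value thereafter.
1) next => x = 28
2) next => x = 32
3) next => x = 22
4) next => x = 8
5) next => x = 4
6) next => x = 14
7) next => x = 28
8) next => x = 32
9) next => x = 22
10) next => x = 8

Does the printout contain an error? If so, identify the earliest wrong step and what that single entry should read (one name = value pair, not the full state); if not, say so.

Step 1: x = (17*14 + 24) mod 39 = 28 — matches.
Step 2: x = (17*28 + 24) mod 39 = 32 — exactly as logged.
Step 3: x = (17*32 + 24) mod 39 = 22 — agrees with the printout.
Step 4: x = (17*22 + 24) mod 39 = 8 — verified.
Step 5: x = (17*8 + 24) mod 39 = 4 — agrees with the printout.
Step 6: x = (17*4 + 24) mod 39 = 14 — exactly as logged.
Step 7: x = (17*14 + 24) mod 39 = 28 — confirmed correct.
Step 8: x = (17*28 + 24) mod 39 = 32 — same as recorded.
Step 9: x = (17*32 + 24) mod 39 = 22 — verified.
Step 10: x = (17*22 + 24) mod 39 = 8 — same as recorded.
Every step is consistent.

no error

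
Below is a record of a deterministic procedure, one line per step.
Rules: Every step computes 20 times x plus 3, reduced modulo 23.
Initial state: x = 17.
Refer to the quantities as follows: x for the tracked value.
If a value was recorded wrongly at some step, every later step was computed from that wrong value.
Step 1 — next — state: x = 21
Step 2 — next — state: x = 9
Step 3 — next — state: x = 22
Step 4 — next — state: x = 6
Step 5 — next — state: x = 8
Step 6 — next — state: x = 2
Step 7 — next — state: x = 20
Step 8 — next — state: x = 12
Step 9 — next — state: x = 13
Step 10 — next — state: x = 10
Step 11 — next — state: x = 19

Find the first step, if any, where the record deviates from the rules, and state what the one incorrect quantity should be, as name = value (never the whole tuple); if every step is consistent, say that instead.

no error

Step 1: x = (20*17 + 3) mod 23 = 21 — no discrepancy.
Step 2: x = (20*21 + 3) mod 23 = 9 — matches.
Step 3: x = (20*9 + 3) mod 23 = 22 — exactly as logged.
Step 4: x = (20*22 + 3) mod 23 = 6 — confirmed correct.
Step 5: x = (20*6 + 3) mod 23 = 8 — no discrepancy.
Step 6: x = (20*8 + 3) mod 23 = 2 — no discrepancy.
Step 7: x = (20*2 + 3) mod 23 = 20 — confirmed correct.
Step 8: x = (20*20 + 3) mod 23 = 12 — confirmed correct.
Step 9: x = (20*12 + 3) mod 23 = 13 — same as recorded.
Step 10: x = (20*13 + 3) mod 23 = 10 — confirmed correct.
Step 11: x = (20*10 + 3) mod 23 = 19 — consistent with the record.
The recomputation confirms every line.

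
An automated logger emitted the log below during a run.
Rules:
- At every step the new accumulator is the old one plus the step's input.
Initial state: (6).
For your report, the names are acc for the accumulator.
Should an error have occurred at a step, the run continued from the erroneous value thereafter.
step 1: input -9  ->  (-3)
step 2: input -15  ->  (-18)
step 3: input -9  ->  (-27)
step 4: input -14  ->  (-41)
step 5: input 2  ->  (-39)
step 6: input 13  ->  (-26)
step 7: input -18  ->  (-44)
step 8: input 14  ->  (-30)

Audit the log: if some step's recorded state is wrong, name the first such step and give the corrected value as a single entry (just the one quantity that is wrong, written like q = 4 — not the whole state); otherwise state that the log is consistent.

no error

Step 1: acc = 6 + -9 = -3 — matches.
Step 2: acc = -3 + -15 = -18 — consistent with the log.
Step 3: acc = -18 + -9 = -27 — consistent with the log.
Step 4: acc = -27 + -14 = -41 — checks out.
Step 5: acc = -41 + 2 = -39 — matches.
Step 6: acc = -39 + 13 = -26 — matches.
Step 7: acc = -26 + -18 = -44 — consistent with the log.
Step 8: acc = -44 + 14 = -30 — consistent with the log.
No step deviates from the rules.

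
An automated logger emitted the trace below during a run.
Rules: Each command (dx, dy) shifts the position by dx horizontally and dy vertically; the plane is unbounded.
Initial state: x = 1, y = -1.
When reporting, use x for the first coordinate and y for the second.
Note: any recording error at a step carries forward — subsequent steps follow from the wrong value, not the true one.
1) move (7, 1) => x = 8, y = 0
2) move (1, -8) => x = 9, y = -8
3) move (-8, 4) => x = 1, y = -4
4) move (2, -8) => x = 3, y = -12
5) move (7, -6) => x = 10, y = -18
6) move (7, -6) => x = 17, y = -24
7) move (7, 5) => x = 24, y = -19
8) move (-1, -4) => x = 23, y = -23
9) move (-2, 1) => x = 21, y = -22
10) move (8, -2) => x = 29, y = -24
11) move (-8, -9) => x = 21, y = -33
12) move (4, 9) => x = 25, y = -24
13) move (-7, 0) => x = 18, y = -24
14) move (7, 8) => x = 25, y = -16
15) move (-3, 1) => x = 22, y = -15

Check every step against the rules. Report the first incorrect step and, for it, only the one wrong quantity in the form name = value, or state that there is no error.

step 1: x = 1 + (7) = 8, y = -1 + (1) = 0 -> matches
step 2: x = 8 + (1) = 9, y = 0 + (-8) = -8 -> confirmed correct
step 3: x = 9 + (-8) = 1, y = -8 + (4) = -4 -> confirmed correct
step 4: x = 1 + (2) = 3, y = -4 + (-8) = -12 -> in agreement
step 5: x = 3 + (7) = 10, y = -12 + (-6) = -18 -> in agreement
step 6: x = 10 + (7) = 17, y = -18 + (-6) = -24 -> checks out
step 7: x = 17 + (7) = 24, y = -24 + (5) = -19 -> agrees with the trace
step 8: x = 24 + (-1) = 23, y = -19 + (-4) = -23 -> confirmed correct
step 9: x = 23 + (-2) = 21, y = -23 + (1) = -22 -> checks out
step 10: x = 21 + (8) = 29, y = -22 + (-2) = -24 -> exactly as logged
step 11: x = 29 + (-8) = 21, y = -24 + (-9) = -33 -> verified
step 12: x = 21 + (4) = 25, y = -33 + (9) = -24 -> matches
step 13: x = 25 + (-7) = 18, y = -24 + (0) = -24 -> agrees with the trace
step 14: x = 18 + (7) = 25, y = -24 + (8) = -16 -> checks out
step 15: x = 25 + (-3) = 22, y = -16 + (1) = -15 -> agrees with the trace
All entries verified; no error found.

no error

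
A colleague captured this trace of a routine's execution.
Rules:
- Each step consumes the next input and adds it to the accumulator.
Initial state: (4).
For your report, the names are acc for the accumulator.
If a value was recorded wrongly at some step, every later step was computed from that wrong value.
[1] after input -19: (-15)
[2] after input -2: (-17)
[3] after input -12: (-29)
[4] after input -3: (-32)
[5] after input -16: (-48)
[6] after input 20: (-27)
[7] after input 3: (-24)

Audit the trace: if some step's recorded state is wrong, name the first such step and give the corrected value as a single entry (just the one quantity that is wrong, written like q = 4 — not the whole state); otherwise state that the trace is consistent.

step 6, acc = -28

step 1: acc = 4 + -19 = -15 -> matches
step 2: acc = -15 + -2 = -17 -> exactly as logged
step 3: acc = -17 + -12 = -29 -> confirmed correct
step 4: acc = -29 + -3 = -32 -> no discrepancy
step 5: acc = -32 + -16 = -48 -> checks out
step 6: acc = -48 + 20 = -28 -> the entry is off here
So the first discrepancy is step 6, where the right value is acc = -28.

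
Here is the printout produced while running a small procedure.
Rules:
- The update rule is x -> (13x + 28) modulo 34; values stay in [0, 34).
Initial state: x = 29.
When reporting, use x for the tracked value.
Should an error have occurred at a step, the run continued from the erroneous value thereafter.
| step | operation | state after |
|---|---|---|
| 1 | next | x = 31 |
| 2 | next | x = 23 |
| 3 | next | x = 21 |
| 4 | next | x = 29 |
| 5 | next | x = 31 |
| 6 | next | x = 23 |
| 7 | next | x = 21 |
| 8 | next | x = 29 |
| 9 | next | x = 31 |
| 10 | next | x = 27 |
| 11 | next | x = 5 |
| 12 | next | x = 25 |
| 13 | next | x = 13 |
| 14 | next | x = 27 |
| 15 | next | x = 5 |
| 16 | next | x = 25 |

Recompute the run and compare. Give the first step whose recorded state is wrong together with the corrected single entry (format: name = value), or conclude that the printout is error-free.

Step 1: x = (13*29 + 28) mod 34 = 31 — consistent with the printout.
Step 2: x = (13*31 + 28) mod 34 = 23 — matches.
Step 3: x = (13*23 + 28) mod 34 = 21 — matches.
Step 4: x = (13*21 + 28) mod 34 = 29 — agrees with the printout.
Step 5: x = (13*29 + 28) mod 34 = 31 — matches.
Step 6: x = (13*31 + 28) mod 34 = 23 — checks out.
Step 7: x = (13*23 + 28) mod 34 = 21 — agrees with the printout.
Step 8: x = (13*21 + 28) mod 34 = 29 — no discrepancy.
Step 9: x = (13*29 + 28) mod 34 = 31 — exactly as logged.
Step 10: x = (13*31 + 28) mod 34 = 23 — not what was recorded.
Step 10 is the first one off; corrected, x = 23.

step 10, x = 23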